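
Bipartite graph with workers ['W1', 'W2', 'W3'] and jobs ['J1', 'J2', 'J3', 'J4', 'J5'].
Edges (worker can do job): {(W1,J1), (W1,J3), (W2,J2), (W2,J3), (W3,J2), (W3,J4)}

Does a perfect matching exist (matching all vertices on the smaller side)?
Yes, perfect matching exists (size 3)

Perfect matching: {(W1,J3), (W2,J2), (W3,J4)}
All 3 vertices on the smaller side are matched.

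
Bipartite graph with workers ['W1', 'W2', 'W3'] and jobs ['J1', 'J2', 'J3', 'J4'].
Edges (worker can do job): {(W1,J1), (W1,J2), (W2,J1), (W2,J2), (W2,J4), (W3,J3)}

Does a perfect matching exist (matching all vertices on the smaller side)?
Yes, perfect matching exists (size 3)

Perfect matching: {(W1,J1), (W2,J4), (W3,J3)}
All 3 vertices on the smaller side are matched.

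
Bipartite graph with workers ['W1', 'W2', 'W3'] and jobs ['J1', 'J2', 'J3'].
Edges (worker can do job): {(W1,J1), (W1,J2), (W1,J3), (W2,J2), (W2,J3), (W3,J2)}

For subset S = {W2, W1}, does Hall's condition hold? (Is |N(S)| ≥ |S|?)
Yes: |N(S)| = 3, |S| = 2

Subset S = {W2, W1}
Neighbors N(S) = {J1, J2, J3}

|N(S)| = 3, |S| = 2
Hall's condition: |N(S)| ≥ |S| is satisfied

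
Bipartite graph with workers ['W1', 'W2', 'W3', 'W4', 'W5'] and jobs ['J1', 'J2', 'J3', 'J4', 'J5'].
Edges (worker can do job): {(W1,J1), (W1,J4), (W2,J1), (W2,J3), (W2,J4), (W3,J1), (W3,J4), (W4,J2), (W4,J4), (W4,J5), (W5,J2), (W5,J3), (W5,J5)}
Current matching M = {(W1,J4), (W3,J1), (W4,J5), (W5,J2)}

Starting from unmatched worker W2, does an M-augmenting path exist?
Yes: W2 → J3

An M-augmenting path alternates non-matching / matching edges, starting and ending at unmatched vertices.
Path: W2 → J3
(J3 is unmatched in M, so the path is augmenting.)
Flipping edges along this path would increase |M| from 4 to 5.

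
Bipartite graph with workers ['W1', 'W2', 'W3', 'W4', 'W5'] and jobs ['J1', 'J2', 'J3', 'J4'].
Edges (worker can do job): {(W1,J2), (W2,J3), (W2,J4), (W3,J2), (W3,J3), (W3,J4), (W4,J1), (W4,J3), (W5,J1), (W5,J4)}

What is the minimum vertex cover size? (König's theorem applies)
Minimum vertex cover size = 4

By König's theorem: in bipartite graphs,
min vertex cover = max matching = 4

Maximum matching has size 4, so minimum vertex cover also has size 4.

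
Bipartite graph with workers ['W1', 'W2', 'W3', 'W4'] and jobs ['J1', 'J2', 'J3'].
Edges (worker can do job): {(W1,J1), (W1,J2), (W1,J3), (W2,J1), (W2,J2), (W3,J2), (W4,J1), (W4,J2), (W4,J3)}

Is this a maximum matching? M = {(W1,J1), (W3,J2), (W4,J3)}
Yes, size 3 is maximum

Proposed matching has size 3.
Maximum matching size for this graph: 3.

This is a maximum matching.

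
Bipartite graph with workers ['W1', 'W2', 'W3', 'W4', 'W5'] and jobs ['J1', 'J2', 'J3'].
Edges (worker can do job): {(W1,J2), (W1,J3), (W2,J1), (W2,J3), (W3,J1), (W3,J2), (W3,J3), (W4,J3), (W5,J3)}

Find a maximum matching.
Matching: {(W1,J2), (W2,J1), (W3,J3)}

Maximum matching (size 3):
  W1 → J2
  W2 → J1
  W3 → J3

Each worker is assigned to at most one job, and each job to at most one worker.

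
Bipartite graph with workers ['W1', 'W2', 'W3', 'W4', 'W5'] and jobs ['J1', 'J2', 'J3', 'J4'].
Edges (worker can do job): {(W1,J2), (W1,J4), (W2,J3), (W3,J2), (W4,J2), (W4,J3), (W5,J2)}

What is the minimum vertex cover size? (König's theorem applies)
Minimum vertex cover size = 3

By König's theorem: in bipartite graphs,
min vertex cover = max matching = 3

Maximum matching has size 3, so minimum vertex cover also has size 3.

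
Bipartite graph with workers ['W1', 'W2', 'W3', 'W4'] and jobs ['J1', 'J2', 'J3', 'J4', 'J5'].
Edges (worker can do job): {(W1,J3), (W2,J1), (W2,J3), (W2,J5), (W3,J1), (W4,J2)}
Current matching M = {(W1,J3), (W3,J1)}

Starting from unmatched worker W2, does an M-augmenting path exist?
Yes: W2 → J5

An M-augmenting path alternates non-matching / matching edges, starting and ending at unmatched vertices.
Path: W2 → J5
(J5 is unmatched in M, so the path is augmenting.)
Flipping edges along this path would increase |M| from 2 to 3.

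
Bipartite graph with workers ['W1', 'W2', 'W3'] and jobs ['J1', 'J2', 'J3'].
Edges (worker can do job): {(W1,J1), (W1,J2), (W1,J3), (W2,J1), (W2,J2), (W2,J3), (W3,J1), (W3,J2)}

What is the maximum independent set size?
Maximum independent set = 3

By König's theorem:
- Min vertex cover = Max matching = 3
- Max independent set = Total vertices - Min vertex cover
- Max independent set = 6 - 3 = 3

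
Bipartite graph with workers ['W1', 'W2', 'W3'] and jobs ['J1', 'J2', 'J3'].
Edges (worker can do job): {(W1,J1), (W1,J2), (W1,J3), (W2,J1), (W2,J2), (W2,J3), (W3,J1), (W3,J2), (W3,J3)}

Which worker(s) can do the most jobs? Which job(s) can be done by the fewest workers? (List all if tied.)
Most versatile: W1, W2, W3 (3 jobs); Least covered: J1, J2, J3 (3 workers)

Worker degrees (jobs they can do): W1:3, W2:3, W3:3
Job degrees (workers who can do it): J1:3, J2:3, J3:3

Maximum worker degree is 3, achieved by: W1, W2, W3
Minimum job degree is 3, achieved by: J1, J2, J3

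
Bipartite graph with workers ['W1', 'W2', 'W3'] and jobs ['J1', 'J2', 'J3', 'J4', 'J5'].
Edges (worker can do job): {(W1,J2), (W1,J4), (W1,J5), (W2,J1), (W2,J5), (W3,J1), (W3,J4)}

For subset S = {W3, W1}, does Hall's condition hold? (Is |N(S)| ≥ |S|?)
Yes: |N(S)| = 4, |S| = 2

Subset S = {W3, W1}
Neighbors N(S) = {J1, J2, J4, J5}

|N(S)| = 4, |S| = 2
Hall's condition: |N(S)| ≥ |S| is satisfied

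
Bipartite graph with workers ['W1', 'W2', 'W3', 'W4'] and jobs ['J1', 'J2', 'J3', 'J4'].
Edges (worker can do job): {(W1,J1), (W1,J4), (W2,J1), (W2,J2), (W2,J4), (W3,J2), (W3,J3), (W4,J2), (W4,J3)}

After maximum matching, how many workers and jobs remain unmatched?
Unmatched: 0 workers, 0 jobs

Maximum matching size: 4
Workers: 4 total, 4 matched, 0 unmatched
Jobs: 4 total, 4 matched, 0 unmatched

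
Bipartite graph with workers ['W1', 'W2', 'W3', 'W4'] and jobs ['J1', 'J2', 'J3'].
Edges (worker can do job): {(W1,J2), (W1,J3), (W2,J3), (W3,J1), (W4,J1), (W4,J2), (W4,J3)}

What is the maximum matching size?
Maximum matching size = 3

Maximum matching: {(W1,J2), (W3,J1), (W4,J3)}
Size: 3

This assigns 3 workers to 3 distinct jobs.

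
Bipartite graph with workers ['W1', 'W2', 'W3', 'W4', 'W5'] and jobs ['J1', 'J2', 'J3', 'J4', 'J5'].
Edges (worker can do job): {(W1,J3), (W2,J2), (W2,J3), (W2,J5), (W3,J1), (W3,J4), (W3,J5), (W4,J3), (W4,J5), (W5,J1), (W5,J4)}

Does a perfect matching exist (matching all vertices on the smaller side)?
Yes, perfect matching exists (size 5)

Perfect matching: {(W1,J3), (W2,J2), (W3,J4), (W4,J5), (W5,J1)}
All 5 vertices on the smaller side are matched.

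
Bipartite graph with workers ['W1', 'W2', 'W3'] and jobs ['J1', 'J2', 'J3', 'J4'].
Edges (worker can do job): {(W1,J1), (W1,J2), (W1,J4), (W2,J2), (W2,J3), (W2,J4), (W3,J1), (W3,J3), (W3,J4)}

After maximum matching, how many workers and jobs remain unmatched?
Unmatched: 0 workers, 1 jobs

Maximum matching size: 3
Workers: 3 total, 3 matched, 0 unmatched
Jobs: 4 total, 3 matched, 1 unmatched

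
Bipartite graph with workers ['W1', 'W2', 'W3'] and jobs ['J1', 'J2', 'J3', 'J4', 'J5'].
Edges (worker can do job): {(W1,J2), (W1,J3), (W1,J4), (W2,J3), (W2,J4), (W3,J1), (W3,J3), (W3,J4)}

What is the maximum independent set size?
Maximum independent set = 5

By König's theorem:
- Min vertex cover = Max matching = 3
- Max independent set = Total vertices - Min vertex cover
- Max independent set = 8 - 3 = 5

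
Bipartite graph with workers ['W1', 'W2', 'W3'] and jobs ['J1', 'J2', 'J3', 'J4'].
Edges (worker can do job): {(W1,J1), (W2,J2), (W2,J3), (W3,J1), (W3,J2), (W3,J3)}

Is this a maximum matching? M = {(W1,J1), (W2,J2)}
No, size 2 is not maximum

Proposed matching has size 2.
Maximum matching size for this graph: 3.

This is NOT maximum - can be improved to size 3.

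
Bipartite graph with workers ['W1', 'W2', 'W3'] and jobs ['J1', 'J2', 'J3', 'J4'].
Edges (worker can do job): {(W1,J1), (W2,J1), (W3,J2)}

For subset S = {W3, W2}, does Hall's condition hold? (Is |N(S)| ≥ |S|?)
Yes: |N(S)| = 2, |S| = 2

Subset S = {W3, W2}
Neighbors N(S) = {J1, J2}

|N(S)| = 2, |S| = 2
Hall's condition: |N(S)| ≥ |S| is satisfied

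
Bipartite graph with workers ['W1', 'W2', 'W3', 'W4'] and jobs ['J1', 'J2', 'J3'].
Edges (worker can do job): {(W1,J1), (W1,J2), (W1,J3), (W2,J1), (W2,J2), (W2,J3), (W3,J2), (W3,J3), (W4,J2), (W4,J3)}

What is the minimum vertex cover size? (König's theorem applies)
Minimum vertex cover size = 3

By König's theorem: in bipartite graphs,
min vertex cover = max matching = 3

Maximum matching has size 3, so minimum vertex cover also has size 3.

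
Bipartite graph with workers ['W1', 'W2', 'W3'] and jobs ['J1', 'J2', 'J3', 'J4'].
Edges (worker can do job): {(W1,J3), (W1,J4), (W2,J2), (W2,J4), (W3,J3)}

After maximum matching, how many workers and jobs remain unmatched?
Unmatched: 0 workers, 1 jobs

Maximum matching size: 3
Workers: 3 total, 3 matched, 0 unmatched
Jobs: 4 total, 3 matched, 1 unmatched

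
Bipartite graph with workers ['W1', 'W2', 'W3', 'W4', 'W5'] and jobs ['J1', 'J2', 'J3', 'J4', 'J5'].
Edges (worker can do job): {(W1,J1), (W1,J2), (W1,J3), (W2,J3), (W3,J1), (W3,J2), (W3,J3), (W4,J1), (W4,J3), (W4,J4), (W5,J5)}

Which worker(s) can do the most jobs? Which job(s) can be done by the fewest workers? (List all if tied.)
Most versatile: W1, W3, W4 (3 jobs); Least covered: J4, J5 (1 workers)

Worker degrees (jobs they can do): W1:3, W2:1, W3:3, W4:3, W5:1
Job degrees (workers who can do it): J1:3, J2:2, J3:4, J4:1, J5:1

Maximum worker degree is 3, achieved by: W1, W3, W4
Minimum job degree is 1, achieved by: J4, J5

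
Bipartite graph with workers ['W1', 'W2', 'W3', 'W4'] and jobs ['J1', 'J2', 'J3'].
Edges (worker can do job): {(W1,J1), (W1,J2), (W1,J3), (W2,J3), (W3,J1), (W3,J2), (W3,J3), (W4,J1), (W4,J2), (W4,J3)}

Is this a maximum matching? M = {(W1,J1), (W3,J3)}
No, size 2 is not maximum

Proposed matching has size 2.
Maximum matching size for this graph: 3.

This is NOT maximum - can be improved to size 3.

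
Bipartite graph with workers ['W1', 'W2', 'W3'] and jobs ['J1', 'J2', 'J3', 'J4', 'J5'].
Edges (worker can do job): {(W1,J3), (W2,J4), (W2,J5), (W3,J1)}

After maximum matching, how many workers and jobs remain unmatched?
Unmatched: 0 workers, 2 jobs

Maximum matching size: 3
Workers: 3 total, 3 matched, 0 unmatched
Jobs: 5 total, 3 matched, 2 unmatched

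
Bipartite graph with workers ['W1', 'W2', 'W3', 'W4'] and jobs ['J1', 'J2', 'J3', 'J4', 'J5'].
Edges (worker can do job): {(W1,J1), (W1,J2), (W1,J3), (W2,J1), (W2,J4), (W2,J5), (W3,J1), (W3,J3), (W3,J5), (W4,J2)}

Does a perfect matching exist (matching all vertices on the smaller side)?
Yes, perfect matching exists (size 4)

Perfect matching: {(W1,J3), (W2,J4), (W3,J1), (W4,J2)}
All 4 vertices on the smaller side are matched.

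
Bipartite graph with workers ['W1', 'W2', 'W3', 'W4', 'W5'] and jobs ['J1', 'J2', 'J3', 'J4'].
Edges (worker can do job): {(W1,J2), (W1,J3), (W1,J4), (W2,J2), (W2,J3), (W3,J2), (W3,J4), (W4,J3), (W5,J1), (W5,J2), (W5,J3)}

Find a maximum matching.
Matching: {(W1,J4), (W3,J2), (W4,J3), (W5,J1)}

Maximum matching (size 4):
  W1 → J4
  W3 → J2
  W4 → J3
  W5 → J1

Each worker is assigned to at most one job, and each job to at most one worker.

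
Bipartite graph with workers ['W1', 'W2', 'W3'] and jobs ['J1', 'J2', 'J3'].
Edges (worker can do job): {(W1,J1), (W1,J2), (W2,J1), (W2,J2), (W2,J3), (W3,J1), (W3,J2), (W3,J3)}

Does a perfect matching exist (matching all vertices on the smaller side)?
Yes, perfect matching exists (size 3)

Perfect matching: {(W1,J2), (W2,J3), (W3,J1)}
All 3 vertices on the smaller side are matched.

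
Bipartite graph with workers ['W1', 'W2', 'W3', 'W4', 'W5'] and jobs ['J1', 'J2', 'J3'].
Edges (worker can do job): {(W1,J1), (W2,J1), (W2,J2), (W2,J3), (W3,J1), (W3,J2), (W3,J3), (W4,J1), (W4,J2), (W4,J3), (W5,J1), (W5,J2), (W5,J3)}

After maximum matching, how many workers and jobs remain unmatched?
Unmatched: 2 workers, 0 jobs

Maximum matching size: 3
Workers: 5 total, 3 matched, 2 unmatched
Jobs: 3 total, 3 matched, 0 unmatched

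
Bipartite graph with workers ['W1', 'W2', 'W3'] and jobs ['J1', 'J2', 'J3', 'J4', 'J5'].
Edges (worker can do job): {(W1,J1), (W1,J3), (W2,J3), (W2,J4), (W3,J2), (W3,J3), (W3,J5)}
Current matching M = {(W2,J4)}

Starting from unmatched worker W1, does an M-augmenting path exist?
Yes: W1 → J1

An M-augmenting path alternates non-matching / matching edges, starting and ending at unmatched vertices.
Path: W1 → J1
(J1 is unmatched in M, so the path is augmenting.)
Flipping edges along this path would increase |M| from 1 to 2.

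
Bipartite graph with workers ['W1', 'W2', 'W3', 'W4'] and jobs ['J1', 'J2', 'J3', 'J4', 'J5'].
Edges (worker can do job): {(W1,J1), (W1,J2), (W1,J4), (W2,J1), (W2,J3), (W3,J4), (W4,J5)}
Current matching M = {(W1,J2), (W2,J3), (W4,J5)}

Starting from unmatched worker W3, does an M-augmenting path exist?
Yes: W3 → J4

An M-augmenting path alternates non-matching / matching edges, starting and ending at unmatched vertices.
Path: W3 → J4
(J4 is unmatched in M, so the path is augmenting.)
Flipping edges along this path would increase |M| from 3 to 4.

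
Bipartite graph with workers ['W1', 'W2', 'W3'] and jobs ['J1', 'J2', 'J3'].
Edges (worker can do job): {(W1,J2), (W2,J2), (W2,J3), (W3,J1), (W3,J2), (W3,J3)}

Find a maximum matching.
Matching: {(W1,J2), (W2,J3), (W3,J1)}

Maximum matching (size 3):
  W1 → J2
  W2 → J3
  W3 → J1

Each worker is assigned to at most one job, and each job to at most one worker.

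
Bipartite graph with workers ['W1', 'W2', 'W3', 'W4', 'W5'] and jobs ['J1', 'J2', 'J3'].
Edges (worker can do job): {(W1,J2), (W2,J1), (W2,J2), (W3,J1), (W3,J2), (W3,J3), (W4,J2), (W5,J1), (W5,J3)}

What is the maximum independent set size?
Maximum independent set = 5

By König's theorem:
- Min vertex cover = Max matching = 3
- Max independent set = Total vertices - Min vertex cover
- Max independent set = 8 - 3 = 5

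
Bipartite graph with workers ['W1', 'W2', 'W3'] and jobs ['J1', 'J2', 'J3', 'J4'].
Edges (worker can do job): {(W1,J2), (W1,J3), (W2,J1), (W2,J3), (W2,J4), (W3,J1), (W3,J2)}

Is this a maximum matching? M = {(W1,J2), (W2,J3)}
No, size 2 is not maximum

Proposed matching has size 2.
Maximum matching size for this graph: 3.

This is NOT maximum - can be improved to size 3.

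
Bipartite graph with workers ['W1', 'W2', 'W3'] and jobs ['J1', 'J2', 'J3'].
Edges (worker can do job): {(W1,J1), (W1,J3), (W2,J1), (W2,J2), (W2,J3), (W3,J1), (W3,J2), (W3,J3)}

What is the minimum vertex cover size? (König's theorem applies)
Minimum vertex cover size = 3

By König's theorem: in bipartite graphs,
min vertex cover = max matching = 3

Maximum matching has size 3, so minimum vertex cover also has size 3.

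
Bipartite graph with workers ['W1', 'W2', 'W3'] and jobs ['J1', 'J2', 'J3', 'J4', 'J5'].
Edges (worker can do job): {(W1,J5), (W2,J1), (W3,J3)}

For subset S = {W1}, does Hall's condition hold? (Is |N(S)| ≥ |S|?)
Yes: |N(S)| = 1, |S| = 1

Subset S = {W1}
Neighbors N(S) = {J5}

|N(S)| = 1, |S| = 1
Hall's condition: |N(S)| ≥ |S| is satisfied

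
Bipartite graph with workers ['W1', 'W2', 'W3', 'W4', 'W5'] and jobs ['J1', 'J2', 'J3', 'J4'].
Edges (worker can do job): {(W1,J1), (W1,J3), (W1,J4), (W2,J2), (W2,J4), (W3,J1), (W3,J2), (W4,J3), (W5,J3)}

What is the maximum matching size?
Maximum matching size = 4

Maximum matching: {(W1,J4), (W2,J2), (W3,J1), (W5,J3)}
Size: 4

This assigns 4 workers to 4 distinct jobs.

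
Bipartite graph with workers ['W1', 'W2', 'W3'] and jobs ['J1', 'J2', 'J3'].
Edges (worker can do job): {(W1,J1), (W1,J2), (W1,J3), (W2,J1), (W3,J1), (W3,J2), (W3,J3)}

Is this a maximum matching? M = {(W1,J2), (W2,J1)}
No, size 2 is not maximum

Proposed matching has size 2.
Maximum matching size for this graph: 3.

This is NOT maximum - can be improved to size 3.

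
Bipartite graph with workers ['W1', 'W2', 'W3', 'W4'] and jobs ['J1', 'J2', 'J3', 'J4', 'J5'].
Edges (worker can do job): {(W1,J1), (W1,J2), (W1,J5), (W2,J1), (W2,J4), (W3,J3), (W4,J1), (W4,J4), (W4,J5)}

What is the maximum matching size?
Maximum matching size = 4

Maximum matching: {(W1,J5), (W2,J1), (W3,J3), (W4,J4)}
Size: 4

This assigns 4 workers to 4 distinct jobs.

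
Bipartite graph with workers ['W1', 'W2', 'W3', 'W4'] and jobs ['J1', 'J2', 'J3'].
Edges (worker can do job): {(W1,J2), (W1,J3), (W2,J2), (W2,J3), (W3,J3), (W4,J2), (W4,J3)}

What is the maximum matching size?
Maximum matching size = 2

Maximum matching: {(W1,J2), (W4,J3)}
Size: 2

This assigns 2 workers to 2 distinct jobs.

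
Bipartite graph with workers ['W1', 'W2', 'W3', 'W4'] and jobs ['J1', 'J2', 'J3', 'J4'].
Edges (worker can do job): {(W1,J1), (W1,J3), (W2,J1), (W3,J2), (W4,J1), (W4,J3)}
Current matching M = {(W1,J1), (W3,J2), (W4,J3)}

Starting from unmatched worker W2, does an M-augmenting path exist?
No augmenting path from W2

Alternating search from W2 reaches jobs: {J1, J3}.
Every reachable job is already matched in M, and following those matched edges back to workers exposes no further unvisited jobs.
No M-augmenting path from W2 exists.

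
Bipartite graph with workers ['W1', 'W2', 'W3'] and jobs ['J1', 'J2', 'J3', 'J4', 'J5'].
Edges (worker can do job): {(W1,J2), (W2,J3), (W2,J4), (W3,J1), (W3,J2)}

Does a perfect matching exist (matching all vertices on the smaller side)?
Yes, perfect matching exists (size 3)

Perfect matching: {(W1,J2), (W2,J4), (W3,J1)}
All 3 vertices on the smaller side are matched.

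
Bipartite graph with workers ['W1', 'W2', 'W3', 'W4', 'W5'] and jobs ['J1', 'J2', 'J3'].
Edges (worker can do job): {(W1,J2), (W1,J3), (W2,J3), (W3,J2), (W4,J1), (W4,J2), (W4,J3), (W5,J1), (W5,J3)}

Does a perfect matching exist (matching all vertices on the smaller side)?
Yes, perfect matching exists (size 3)

Perfect matching: {(W3,J2), (W4,J1), (W5,J3)}
All 3 vertices on the smaller side are matched.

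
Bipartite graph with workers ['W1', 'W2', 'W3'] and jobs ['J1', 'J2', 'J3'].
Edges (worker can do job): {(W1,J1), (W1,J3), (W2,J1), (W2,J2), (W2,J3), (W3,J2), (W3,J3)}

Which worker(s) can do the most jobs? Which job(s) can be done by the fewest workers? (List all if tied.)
Most versatile: W2 (3 jobs); Least covered: J1, J2 (2 workers)

Worker degrees (jobs they can do): W1:2, W2:3, W3:2
Job degrees (workers who can do it): J1:2, J2:2, J3:3

Maximum worker degree is 3, achieved by: W2
Minimum job degree is 2, achieved by: J1, J2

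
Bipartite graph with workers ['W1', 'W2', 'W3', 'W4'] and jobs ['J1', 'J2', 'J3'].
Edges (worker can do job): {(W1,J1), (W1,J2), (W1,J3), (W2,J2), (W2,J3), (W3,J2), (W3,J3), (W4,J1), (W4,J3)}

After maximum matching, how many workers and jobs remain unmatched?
Unmatched: 1 workers, 0 jobs

Maximum matching size: 3
Workers: 4 total, 3 matched, 1 unmatched
Jobs: 3 total, 3 matched, 0 unmatched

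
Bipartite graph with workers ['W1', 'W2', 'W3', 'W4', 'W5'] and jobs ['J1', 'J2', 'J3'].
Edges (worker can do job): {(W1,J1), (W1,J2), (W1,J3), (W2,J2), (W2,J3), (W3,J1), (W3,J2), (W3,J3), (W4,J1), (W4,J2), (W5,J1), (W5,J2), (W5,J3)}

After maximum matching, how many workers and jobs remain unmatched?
Unmatched: 2 workers, 0 jobs

Maximum matching size: 3
Workers: 5 total, 3 matched, 2 unmatched
Jobs: 3 total, 3 matched, 0 unmatched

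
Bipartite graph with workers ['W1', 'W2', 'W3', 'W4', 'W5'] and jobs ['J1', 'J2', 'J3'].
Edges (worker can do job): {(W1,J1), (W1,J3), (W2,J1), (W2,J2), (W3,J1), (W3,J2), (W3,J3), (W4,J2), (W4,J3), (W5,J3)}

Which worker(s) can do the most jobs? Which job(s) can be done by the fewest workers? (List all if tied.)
Most versatile: W3 (3 jobs); Least covered: J1, J2 (3 workers)

Worker degrees (jobs they can do): W1:2, W2:2, W3:3, W4:2, W5:1
Job degrees (workers who can do it): J1:3, J2:3, J3:4

Maximum worker degree is 3, achieved by: W3
Minimum job degree is 3, achieved by: J1, J2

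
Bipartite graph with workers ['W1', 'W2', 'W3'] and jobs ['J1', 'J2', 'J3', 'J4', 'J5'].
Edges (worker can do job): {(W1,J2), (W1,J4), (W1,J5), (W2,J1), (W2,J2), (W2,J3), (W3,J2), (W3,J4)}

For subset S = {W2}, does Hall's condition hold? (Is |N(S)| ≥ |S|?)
Yes: |N(S)| = 3, |S| = 1

Subset S = {W2}
Neighbors N(S) = {J1, J2, J3}

|N(S)| = 3, |S| = 1
Hall's condition: |N(S)| ≥ |S| is satisfied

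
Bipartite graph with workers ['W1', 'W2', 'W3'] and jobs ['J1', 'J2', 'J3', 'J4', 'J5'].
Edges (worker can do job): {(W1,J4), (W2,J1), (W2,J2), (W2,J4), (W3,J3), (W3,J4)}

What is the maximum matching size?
Maximum matching size = 3

Maximum matching: {(W1,J4), (W2,J2), (W3,J3)}
Size: 3

This assigns 3 workers to 3 distinct jobs.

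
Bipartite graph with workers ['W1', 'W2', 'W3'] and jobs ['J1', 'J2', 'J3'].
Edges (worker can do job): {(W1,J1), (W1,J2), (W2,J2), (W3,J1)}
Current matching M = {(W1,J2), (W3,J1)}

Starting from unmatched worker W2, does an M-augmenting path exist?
No augmenting path from W2

Alternating search from W2 reaches jobs: {J1, J2}.
Every reachable job is already matched in M, and following those matched edges back to workers exposes no further unvisited jobs.
No M-augmenting path from W2 exists.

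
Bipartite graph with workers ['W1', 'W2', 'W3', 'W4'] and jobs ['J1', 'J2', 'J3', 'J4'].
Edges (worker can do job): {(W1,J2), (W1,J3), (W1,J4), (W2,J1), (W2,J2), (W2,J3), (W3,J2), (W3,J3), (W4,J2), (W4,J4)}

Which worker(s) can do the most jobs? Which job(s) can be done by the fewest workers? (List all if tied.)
Most versatile: W1, W2 (3 jobs); Least covered: J1 (1 workers)

Worker degrees (jobs they can do): W1:3, W2:3, W3:2, W4:2
Job degrees (workers who can do it): J1:1, J2:4, J3:3, J4:2

Maximum worker degree is 3, achieved by: W1, W2
Minimum job degree is 1, achieved by: J1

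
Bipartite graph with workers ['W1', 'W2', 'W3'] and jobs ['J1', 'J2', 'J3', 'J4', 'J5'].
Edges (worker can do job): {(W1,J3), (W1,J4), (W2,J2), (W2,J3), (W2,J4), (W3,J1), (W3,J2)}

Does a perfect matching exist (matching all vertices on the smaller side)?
Yes, perfect matching exists (size 3)

Perfect matching: {(W1,J3), (W2,J2), (W3,J1)}
All 3 vertices on the smaller side are matched.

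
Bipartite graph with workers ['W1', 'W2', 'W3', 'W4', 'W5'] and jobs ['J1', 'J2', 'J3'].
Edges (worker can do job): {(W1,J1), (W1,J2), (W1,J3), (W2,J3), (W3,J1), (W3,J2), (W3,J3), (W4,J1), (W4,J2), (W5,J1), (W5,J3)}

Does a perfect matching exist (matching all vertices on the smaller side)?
Yes, perfect matching exists (size 3)

Perfect matching: {(W3,J3), (W4,J2), (W5,J1)}
All 3 vertices on the smaller side are matched.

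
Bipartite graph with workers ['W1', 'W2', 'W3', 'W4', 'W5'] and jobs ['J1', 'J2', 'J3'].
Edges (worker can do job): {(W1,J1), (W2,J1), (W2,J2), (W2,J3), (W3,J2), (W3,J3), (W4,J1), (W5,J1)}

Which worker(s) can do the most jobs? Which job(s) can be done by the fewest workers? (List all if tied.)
Most versatile: W2 (3 jobs); Least covered: J2, J3 (2 workers)

Worker degrees (jobs they can do): W1:1, W2:3, W3:2, W4:1, W5:1
Job degrees (workers who can do it): J1:4, J2:2, J3:2

Maximum worker degree is 3, achieved by: W2
Minimum job degree is 2, achieved by: J2, J3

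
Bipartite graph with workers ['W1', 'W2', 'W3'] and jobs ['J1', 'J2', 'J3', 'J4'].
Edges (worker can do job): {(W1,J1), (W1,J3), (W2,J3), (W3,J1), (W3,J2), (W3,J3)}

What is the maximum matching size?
Maximum matching size = 3

Maximum matching: {(W1,J1), (W2,J3), (W3,J2)}
Size: 3

This assigns 3 workers to 3 distinct jobs.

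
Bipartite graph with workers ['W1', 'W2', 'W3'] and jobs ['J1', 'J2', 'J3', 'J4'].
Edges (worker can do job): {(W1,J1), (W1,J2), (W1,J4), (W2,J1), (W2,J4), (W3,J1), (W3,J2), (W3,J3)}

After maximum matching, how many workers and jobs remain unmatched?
Unmatched: 0 workers, 1 jobs

Maximum matching size: 3
Workers: 3 total, 3 matched, 0 unmatched
Jobs: 4 total, 3 matched, 1 unmatched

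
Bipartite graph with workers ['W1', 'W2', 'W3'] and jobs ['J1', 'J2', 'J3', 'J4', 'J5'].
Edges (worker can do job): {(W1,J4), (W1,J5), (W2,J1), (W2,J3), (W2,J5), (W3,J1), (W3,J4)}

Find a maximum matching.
Matching: {(W1,J5), (W2,J3), (W3,J4)}

Maximum matching (size 3):
  W1 → J5
  W2 → J3
  W3 → J4

Each worker is assigned to at most one job, and each job to at most one worker.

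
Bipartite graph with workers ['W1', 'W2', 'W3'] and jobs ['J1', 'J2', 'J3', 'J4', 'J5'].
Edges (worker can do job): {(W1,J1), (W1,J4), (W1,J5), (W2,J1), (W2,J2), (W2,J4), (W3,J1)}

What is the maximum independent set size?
Maximum independent set = 5

By König's theorem:
- Min vertex cover = Max matching = 3
- Max independent set = Total vertices - Min vertex cover
- Max independent set = 8 - 3 = 5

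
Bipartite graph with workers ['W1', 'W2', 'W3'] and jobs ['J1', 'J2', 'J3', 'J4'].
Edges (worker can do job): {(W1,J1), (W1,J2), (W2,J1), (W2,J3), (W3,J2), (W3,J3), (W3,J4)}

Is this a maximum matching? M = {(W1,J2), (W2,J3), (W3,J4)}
Yes, size 3 is maximum

Proposed matching has size 3.
Maximum matching size for this graph: 3.

This is a maximum matching.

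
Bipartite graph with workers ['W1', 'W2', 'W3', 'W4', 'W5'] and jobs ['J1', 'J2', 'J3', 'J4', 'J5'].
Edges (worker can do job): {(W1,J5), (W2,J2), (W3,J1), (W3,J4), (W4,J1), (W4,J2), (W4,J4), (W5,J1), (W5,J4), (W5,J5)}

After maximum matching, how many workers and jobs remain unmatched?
Unmatched: 1 workers, 1 jobs

Maximum matching size: 4
Workers: 5 total, 4 matched, 1 unmatched
Jobs: 5 total, 4 matched, 1 unmatched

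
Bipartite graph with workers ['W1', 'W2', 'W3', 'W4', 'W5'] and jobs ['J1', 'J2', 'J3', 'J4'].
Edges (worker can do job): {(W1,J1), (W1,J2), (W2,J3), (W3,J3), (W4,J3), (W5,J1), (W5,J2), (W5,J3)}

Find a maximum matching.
Matching: {(W1,J1), (W3,J3), (W5,J2)}

Maximum matching (size 3):
  W1 → J1
  W3 → J3
  W5 → J2

Each worker is assigned to at most one job, and each job to at most one worker.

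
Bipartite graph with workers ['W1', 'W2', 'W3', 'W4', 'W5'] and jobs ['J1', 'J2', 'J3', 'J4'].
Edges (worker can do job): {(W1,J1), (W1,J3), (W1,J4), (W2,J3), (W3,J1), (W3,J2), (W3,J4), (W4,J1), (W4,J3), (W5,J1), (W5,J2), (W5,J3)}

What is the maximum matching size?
Maximum matching size = 4

Maximum matching: {(W1,J4), (W3,J1), (W4,J3), (W5,J2)}
Size: 4

This assigns 4 workers to 4 distinct jobs.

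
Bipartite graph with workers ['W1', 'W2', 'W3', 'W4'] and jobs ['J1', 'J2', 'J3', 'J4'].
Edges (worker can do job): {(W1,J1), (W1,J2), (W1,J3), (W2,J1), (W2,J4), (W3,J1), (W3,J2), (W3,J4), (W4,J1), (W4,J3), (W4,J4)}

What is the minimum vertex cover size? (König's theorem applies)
Minimum vertex cover size = 4

By König's theorem: in bipartite graphs,
min vertex cover = max matching = 4

Maximum matching has size 4, so minimum vertex cover also has size 4.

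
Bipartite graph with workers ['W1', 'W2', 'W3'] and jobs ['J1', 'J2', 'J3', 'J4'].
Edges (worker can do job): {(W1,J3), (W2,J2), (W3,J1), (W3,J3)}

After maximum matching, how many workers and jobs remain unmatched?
Unmatched: 0 workers, 1 jobs

Maximum matching size: 3
Workers: 3 total, 3 matched, 0 unmatched
Jobs: 4 total, 3 matched, 1 unmatched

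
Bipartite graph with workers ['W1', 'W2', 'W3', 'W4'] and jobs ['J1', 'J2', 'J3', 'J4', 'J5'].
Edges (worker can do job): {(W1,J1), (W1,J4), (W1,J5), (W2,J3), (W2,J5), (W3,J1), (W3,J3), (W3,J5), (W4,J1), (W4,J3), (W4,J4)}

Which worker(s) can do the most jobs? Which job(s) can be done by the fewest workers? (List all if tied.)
Most versatile: W1, W3, W4 (3 jobs); Least covered: J2 (0 workers)

Worker degrees (jobs they can do): W1:3, W2:2, W3:3, W4:3
Job degrees (workers who can do it): J1:3, J2:0, J3:3, J4:2, J5:3

Maximum worker degree is 3, achieved by: W1, W3, W4
Minimum job degree is 0, achieved by: J2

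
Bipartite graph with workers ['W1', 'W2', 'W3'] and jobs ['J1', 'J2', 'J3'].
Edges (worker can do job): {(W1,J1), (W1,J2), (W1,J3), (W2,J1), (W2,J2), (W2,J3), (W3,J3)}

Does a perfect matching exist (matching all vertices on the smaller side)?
Yes, perfect matching exists (size 3)

Perfect matching: {(W1,J1), (W2,J2), (W3,J3)}
All 3 vertices on the smaller side are matched.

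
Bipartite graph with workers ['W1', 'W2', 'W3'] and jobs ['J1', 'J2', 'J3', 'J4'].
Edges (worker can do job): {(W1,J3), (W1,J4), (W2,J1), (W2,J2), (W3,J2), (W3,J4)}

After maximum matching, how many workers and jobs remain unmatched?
Unmatched: 0 workers, 1 jobs

Maximum matching size: 3
Workers: 3 total, 3 matched, 0 unmatched
Jobs: 4 total, 3 matched, 1 unmatched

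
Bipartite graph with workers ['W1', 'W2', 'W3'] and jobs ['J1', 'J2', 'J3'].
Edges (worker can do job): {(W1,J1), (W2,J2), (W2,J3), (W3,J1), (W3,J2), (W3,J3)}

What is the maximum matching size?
Maximum matching size = 3

Maximum matching: {(W1,J1), (W2,J3), (W3,J2)}
Size: 3

This assigns 3 workers to 3 distinct jobs.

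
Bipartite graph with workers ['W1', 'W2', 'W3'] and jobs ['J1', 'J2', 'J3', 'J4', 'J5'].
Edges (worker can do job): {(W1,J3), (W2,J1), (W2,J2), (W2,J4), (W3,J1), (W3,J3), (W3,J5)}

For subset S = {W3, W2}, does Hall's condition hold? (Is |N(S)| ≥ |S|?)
Yes: |N(S)| = 5, |S| = 2

Subset S = {W3, W2}
Neighbors N(S) = {J1, J2, J3, J4, J5}

|N(S)| = 5, |S| = 2
Hall's condition: |N(S)| ≥ |S| is satisfied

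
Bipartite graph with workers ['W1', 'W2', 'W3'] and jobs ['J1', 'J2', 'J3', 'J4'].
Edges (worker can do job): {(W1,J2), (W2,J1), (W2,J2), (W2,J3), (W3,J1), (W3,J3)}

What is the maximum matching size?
Maximum matching size = 3

Maximum matching: {(W1,J2), (W2,J3), (W3,J1)}
Size: 3

This assigns 3 workers to 3 distinct jobs.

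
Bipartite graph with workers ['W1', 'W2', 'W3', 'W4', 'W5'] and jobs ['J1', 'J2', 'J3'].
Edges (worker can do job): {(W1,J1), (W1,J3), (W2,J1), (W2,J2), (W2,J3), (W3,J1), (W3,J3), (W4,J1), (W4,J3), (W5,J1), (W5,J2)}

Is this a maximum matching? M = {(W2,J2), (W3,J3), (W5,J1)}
Yes, size 3 is maximum

Proposed matching has size 3.
Maximum matching size for this graph: 3.

This is a maximum matching.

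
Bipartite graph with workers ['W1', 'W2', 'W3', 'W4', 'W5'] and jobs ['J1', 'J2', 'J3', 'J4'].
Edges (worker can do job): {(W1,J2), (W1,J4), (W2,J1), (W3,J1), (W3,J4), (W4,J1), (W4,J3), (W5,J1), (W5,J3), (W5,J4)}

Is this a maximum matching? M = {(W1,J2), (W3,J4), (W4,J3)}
No, size 3 is not maximum

Proposed matching has size 3.
Maximum matching size for this graph: 4.

This is NOT maximum - can be improved to size 4.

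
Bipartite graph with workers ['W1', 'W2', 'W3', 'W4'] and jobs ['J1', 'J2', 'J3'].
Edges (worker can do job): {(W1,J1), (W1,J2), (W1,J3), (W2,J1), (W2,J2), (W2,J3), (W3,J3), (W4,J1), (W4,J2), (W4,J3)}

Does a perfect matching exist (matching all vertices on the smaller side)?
Yes, perfect matching exists (size 3)

Perfect matching: {(W1,J2), (W3,J3), (W4,J1)}
All 3 vertices on the smaller side are matched.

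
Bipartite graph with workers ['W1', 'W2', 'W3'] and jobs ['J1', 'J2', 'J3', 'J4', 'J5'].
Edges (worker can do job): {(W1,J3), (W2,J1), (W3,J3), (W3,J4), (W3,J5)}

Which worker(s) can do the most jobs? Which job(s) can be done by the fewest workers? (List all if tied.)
Most versatile: W3 (3 jobs); Least covered: J2 (0 workers)

Worker degrees (jobs they can do): W1:1, W2:1, W3:3
Job degrees (workers who can do it): J1:1, J2:0, J3:2, J4:1, J5:1

Maximum worker degree is 3, achieved by: W3
Minimum job degree is 0, achieved by: J2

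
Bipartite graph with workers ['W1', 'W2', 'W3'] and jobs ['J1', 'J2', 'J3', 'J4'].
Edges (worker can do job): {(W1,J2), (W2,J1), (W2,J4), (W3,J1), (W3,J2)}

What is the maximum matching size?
Maximum matching size = 3

Maximum matching: {(W1,J2), (W2,J4), (W3,J1)}
Size: 3

This assigns 3 workers to 3 distinct jobs.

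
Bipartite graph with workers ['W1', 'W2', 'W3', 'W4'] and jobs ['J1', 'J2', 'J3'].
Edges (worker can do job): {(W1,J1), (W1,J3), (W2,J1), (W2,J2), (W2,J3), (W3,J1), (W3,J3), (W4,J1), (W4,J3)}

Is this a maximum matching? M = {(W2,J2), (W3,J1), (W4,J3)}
Yes, size 3 is maximum

Proposed matching has size 3.
Maximum matching size for this graph: 3.

This is a maximum matching.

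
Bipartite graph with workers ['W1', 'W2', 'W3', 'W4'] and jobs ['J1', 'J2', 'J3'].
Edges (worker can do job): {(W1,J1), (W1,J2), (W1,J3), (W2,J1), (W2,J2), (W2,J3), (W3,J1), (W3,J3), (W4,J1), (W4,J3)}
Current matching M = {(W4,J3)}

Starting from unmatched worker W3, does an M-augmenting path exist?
Yes: W3 → J3 → W4 → J1

An M-augmenting path alternates non-matching / matching edges, starting and ending at unmatched vertices.
Path: W3 → J3 → W4 → J1
(J1 is unmatched in M, so the path is augmenting.)
Flipping edges along this path would increase |M| from 1 to 2.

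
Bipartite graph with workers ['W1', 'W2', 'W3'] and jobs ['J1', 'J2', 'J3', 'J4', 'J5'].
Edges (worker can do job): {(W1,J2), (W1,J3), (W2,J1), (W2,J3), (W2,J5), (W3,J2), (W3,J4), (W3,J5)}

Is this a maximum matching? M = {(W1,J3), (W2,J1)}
No, size 2 is not maximum

Proposed matching has size 2.
Maximum matching size for this graph: 3.

This is NOT maximum - can be improved to size 3.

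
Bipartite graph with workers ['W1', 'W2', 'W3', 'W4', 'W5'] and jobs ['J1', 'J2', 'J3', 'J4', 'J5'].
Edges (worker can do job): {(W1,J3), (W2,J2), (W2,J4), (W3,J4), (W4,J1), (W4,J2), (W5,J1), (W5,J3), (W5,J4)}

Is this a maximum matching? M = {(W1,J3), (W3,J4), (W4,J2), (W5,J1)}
Yes, size 4 is maximum

Proposed matching has size 4.
Maximum matching size for this graph: 4.

This is a maximum matching.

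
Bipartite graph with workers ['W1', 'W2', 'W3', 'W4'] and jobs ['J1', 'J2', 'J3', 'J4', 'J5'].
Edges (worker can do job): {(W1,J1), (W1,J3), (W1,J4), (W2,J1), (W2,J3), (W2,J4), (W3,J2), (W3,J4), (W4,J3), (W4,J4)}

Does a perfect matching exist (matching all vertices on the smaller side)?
Yes, perfect matching exists (size 4)

Perfect matching: {(W1,J1), (W2,J4), (W3,J2), (W4,J3)}
All 4 vertices on the smaller side are matched.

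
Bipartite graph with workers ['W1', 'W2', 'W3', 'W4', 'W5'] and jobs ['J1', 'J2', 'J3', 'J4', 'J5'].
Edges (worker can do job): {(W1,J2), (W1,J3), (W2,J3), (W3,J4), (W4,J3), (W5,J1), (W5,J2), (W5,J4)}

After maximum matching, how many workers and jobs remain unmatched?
Unmatched: 1 workers, 1 jobs

Maximum matching size: 4
Workers: 5 total, 4 matched, 1 unmatched
Jobs: 5 total, 4 matched, 1 unmatched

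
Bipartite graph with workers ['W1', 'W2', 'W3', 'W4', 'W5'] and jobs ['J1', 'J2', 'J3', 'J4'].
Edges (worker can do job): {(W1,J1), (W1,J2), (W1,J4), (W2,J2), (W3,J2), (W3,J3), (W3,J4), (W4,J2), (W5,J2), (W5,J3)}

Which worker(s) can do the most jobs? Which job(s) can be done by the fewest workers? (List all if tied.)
Most versatile: W1, W3 (3 jobs); Least covered: J1 (1 workers)

Worker degrees (jobs they can do): W1:3, W2:1, W3:3, W4:1, W5:2
Job degrees (workers who can do it): J1:1, J2:5, J3:2, J4:2

Maximum worker degree is 3, achieved by: W1, W3
Minimum job degree is 1, achieved by: J1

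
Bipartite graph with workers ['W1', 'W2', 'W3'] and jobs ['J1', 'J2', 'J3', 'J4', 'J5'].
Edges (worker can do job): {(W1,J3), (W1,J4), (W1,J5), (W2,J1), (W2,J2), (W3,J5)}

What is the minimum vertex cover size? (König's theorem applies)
Minimum vertex cover size = 3

By König's theorem: in bipartite graphs,
min vertex cover = max matching = 3

Maximum matching has size 3, so minimum vertex cover also has size 3.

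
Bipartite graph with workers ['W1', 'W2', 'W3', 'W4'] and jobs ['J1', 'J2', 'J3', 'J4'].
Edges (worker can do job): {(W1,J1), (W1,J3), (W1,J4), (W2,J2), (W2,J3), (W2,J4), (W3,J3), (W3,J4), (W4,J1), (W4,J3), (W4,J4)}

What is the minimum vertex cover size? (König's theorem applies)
Minimum vertex cover size = 4

By König's theorem: in bipartite graphs,
min vertex cover = max matching = 4

Maximum matching has size 4, so minimum vertex cover also has size 4.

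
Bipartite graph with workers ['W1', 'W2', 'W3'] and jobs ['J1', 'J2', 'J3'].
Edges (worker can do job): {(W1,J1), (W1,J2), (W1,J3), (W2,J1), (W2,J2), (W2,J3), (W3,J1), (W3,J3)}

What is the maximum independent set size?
Maximum independent set = 3

By König's theorem:
- Min vertex cover = Max matching = 3
- Max independent set = Total vertices - Min vertex cover
- Max independent set = 6 - 3 = 3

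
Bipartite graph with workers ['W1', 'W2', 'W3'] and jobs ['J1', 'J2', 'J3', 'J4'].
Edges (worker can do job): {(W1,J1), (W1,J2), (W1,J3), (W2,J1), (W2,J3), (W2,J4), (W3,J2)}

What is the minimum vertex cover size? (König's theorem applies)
Minimum vertex cover size = 3

By König's theorem: in bipartite graphs,
min vertex cover = max matching = 3

Maximum matching has size 3, so minimum vertex cover also has size 3.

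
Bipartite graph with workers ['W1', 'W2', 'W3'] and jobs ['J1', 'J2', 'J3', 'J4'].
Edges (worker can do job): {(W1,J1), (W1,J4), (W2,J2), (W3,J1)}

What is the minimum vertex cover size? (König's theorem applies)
Minimum vertex cover size = 3

By König's theorem: in bipartite graphs,
min vertex cover = max matching = 3

Maximum matching has size 3, so minimum vertex cover also has size 3.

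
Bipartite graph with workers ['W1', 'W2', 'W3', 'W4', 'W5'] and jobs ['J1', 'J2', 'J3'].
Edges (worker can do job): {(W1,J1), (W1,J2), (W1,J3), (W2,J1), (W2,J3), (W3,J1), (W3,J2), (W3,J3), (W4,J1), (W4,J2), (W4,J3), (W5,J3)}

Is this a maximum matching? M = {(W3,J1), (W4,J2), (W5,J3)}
Yes, size 3 is maximum

Proposed matching has size 3.
Maximum matching size for this graph: 3.

This is a maximum matching.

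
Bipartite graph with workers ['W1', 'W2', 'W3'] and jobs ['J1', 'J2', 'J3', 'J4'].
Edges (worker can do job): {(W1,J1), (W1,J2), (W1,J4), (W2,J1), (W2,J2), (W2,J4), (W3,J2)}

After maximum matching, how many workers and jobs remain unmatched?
Unmatched: 0 workers, 1 jobs

Maximum matching size: 3
Workers: 3 total, 3 matched, 0 unmatched
Jobs: 4 total, 3 matched, 1 unmatched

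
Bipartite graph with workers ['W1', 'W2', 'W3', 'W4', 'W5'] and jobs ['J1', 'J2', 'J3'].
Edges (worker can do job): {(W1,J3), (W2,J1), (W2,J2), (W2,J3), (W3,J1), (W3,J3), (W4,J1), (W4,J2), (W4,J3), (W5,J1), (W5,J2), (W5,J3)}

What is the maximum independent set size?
Maximum independent set = 5

By König's theorem:
- Min vertex cover = Max matching = 3
- Max independent set = Total vertices - Min vertex cover
- Max independent set = 8 - 3 = 5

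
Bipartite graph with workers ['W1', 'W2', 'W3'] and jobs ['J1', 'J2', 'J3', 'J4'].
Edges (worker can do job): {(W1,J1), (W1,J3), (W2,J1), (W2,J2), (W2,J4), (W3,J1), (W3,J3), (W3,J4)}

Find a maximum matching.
Matching: {(W1,J3), (W2,J4), (W3,J1)}

Maximum matching (size 3):
  W1 → J3
  W2 → J4
  W3 → J1

Each worker is assigned to at most one job, and each job to at most one worker.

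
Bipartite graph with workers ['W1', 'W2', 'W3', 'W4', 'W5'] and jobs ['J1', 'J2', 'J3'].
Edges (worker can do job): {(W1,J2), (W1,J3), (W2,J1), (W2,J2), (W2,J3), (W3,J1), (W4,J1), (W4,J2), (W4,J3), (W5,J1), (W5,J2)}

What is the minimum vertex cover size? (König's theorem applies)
Minimum vertex cover size = 3

By König's theorem: in bipartite graphs,
min vertex cover = max matching = 3

Maximum matching has size 3, so minimum vertex cover also has size 3.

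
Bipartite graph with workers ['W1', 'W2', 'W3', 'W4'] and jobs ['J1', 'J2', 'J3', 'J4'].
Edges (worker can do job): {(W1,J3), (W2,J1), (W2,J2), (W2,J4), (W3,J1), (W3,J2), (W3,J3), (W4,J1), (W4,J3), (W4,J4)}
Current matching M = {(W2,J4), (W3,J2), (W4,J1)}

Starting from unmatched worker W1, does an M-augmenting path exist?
Yes: W1 → J3

An M-augmenting path alternates non-matching / matching edges, starting and ending at unmatched vertices.
Path: W1 → J3
(J3 is unmatched in M, so the path is augmenting.)
Flipping edges along this path would increase |M| from 3 to 4.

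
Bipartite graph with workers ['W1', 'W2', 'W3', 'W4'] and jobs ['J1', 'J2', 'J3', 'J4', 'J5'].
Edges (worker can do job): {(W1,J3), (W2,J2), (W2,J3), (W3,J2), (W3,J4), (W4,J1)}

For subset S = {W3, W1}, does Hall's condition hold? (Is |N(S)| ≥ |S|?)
Yes: |N(S)| = 3, |S| = 2

Subset S = {W3, W1}
Neighbors N(S) = {J2, J3, J4}

|N(S)| = 3, |S| = 2
Hall's condition: |N(S)| ≥ |S| is satisfied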